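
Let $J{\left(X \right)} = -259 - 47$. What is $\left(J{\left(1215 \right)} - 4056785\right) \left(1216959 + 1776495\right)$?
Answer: $-12144715282314$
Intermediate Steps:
$J{\left(X \right)} = -306$
$\left(J{\left(1215 \right)} - 4056785\right) \left(1216959 + 1776495\right) = \left(-306 - 4056785\right) \left(1216959 + 1776495\right) = \left(-4057091\right) 2993454 = -12144715282314$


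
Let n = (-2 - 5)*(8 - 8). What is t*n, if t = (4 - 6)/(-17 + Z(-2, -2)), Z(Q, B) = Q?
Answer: 0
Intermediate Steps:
n = 0 (n = -7*0 = 0)
t = 2/19 (t = (4 - 6)/(-17 - 2) = -2/(-19) = -2*(-1/19) = 2/19 ≈ 0.10526)
t*n = (2/19)*0 = 0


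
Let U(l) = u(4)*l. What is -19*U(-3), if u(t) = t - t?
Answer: 0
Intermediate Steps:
u(t) = 0
U(l) = 0 (U(l) = 0*l = 0)
-19*U(-3) = -19*0 = 0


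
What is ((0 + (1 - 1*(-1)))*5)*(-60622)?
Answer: -606220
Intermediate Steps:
((0 + (1 - 1*(-1)))*5)*(-60622) = ((0 + (1 + 1))*5)*(-60622) = ((0 + 2)*5)*(-60622) = (2*5)*(-60622) = 10*(-60622) = -606220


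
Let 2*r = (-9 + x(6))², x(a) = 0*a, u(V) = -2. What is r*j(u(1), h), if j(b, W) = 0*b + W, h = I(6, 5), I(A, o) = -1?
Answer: -81/2 ≈ -40.500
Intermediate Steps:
h = -1
x(a) = 0
j(b, W) = W (j(b, W) = 0 + W = W)
r = 81/2 (r = (-9 + 0)²/2 = (½)*(-9)² = (½)*81 = 81/2 ≈ 40.500)
r*j(u(1), h) = (81/2)*(-1) = -81/2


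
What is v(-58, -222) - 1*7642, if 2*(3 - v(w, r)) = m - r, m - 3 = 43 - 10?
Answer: -7768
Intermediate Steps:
m = 36 (m = 3 + (43 - 10) = 3 + 33 = 36)
v(w, r) = -15 + r/2 (v(w, r) = 3 - (36 - r)/2 = 3 + (-18 + r/2) = -15 + r/2)
v(-58, -222) - 1*7642 = (-15 + (½)*(-222)) - 1*7642 = (-15 - 111) - 7642 = -126 - 7642 = -7768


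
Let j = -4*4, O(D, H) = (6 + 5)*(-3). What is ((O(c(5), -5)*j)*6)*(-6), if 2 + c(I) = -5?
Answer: -19008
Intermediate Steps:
c(I) = -7 (c(I) = -2 - 5 = -7)
O(D, H) = -33 (O(D, H) = 11*(-3) = -33)
j = -16
((O(c(5), -5)*j)*6)*(-6) = (-33*(-16)*6)*(-6) = (528*6)*(-6) = 3168*(-6) = -19008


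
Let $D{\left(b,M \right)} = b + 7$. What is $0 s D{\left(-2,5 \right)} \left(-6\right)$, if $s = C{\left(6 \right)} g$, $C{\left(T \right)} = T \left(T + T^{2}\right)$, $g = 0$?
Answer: $0$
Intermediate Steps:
$s = 0$ ($s = 6^{2} \left(1 + 6\right) 0 = 36 \cdot 7 \cdot 0 = 252 \cdot 0 = 0$)
$D{\left(b,M \right)} = 7 + b$
$0 s D{\left(-2,5 \right)} \left(-6\right) = 0 \cdot 0 \left(7 - 2\right) \left(-6\right) = 0 \cdot 5 \left(-6\right) = 0 \left(-6\right) = 0$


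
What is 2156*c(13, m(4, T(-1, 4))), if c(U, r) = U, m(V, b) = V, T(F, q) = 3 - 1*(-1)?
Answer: 28028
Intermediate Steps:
T(F, q) = 4 (T(F, q) = 3 + 1 = 4)
2156*c(13, m(4, T(-1, 4))) = 2156*13 = 28028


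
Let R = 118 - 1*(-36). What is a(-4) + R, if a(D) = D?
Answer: 150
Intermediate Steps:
R = 154 (R = 118 + 36 = 154)
a(-4) + R = -4 + 154 = 150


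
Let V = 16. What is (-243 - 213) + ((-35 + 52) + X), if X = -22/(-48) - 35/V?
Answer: -21155/48 ≈ -440.73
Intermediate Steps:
X = -83/48 (X = -22/(-48) - 35/16 = -22*(-1/48) - 35*1/16 = 11/24 - 35/16 = -83/48 ≈ -1.7292)
(-243 - 213) + ((-35 + 52) + X) = (-243 - 213) + ((-35 + 52) - 83/48) = -456 + (17 - 83/48) = -456 + 733/48 = -21155/48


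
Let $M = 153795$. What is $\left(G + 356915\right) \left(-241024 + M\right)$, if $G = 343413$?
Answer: $-61088911112$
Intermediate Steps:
$\left(G + 356915\right) \left(-241024 + M\right) = \left(343413 + 356915\right) \left(-241024 + 153795\right) = 700328 \left(-87229\right) = -61088911112$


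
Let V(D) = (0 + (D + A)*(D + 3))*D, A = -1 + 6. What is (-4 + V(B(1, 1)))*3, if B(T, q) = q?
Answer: 60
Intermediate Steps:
A = 5
V(D) = D*(3 + D)*(5 + D) (V(D) = (0 + (D + 5)*(D + 3))*D = (0 + (5 + D)*(3 + D))*D = (0 + (3 + D)*(5 + D))*D = ((3 + D)*(5 + D))*D = D*(3 + D)*(5 + D))
(-4 + V(B(1, 1)))*3 = (-4 + 1*(15 + 1² + 8*1))*3 = (-4 + 1*(15 + 1 + 8))*3 = (-4 + 1*24)*3 = (-4 + 24)*3 = 20*3 = 60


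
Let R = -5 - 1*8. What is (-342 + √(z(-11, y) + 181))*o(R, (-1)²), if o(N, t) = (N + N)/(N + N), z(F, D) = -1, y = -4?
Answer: -342 + 6*√5 ≈ -328.58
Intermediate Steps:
R = -13 (R = -5 - 8 = -13)
o(N, t) = 1 (o(N, t) = (2*N)/((2*N)) = (2*N)*(1/(2*N)) = 1)
(-342 + √(z(-11, y) + 181))*o(R, (-1)²) = (-342 + √(-1 + 181))*1 = (-342 + √180)*1 = (-342 + 6*√5)*1 = -342 + 6*√5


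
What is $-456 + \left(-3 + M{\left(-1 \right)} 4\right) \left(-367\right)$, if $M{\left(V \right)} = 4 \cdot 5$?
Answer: $-28715$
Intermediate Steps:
$M{\left(V \right)} = 20$
$-456 + \left(-3 + M{\left(-1 \right)} 4\right) \left(-367\right) = -456 + \left(-3 + 20 \cdot 4\right) \left(-367\right) = -456 + \left(-3 + 80\right) \left(-367\right) = -456 + 77 \left(-367\right) = -456 - 28259 = -28715$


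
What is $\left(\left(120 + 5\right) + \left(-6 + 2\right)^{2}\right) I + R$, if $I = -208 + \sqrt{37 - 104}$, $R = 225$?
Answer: $-29103 + 141 i \sqrt{67} \approx -29103.0 + 1154.1 i$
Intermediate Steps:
$I = -208 + i \sqrt{67}$ ($I = -208 + \sqrt{-67} = -208 + i \sqrt{67} \approx -208.0 + 8.1853 i$)
$\left(\left(120 + 5\right) + \left(-6 + 2\right)^{2}\right) I + R = \left(\left(120 + 5\right) + \left(-6 + 2\right)^{2}\right) \left(-208 + i \sqrt{67}\right) + 225 = \left(125 + \left(-4\right)^{2}\right) \left(-208 + i \sqrt{67}\right) + 225 = \left(125 + 16\right) \left(-208 + i \sqrt{67}\right) + 225 = 141 \left(-208 + i \sqrt{67}\right) + 225 = \left(-29328 + 141 i \sqrt{67}\right) + 225 = -29103 + 141 i \sqrt{67}$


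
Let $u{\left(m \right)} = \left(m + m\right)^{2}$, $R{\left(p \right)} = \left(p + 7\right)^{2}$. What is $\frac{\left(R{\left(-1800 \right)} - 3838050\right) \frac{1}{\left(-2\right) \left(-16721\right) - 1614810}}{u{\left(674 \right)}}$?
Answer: $\frac{623201}{2873510118272} \approx 2.1688 \cdot 10^{-7}$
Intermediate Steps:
$R{\left(p \right)} = \left(7 + p\right)^{2}$
$u{\left(m \right)} = 4 m^{2}$ ($u{\left(m \right)} = \left(2 m\right)^{2} = 4 m^{2}$)
$\frac{\left(R{\left(-1800 \right)} - 3838050\right) \frac{1}{\left(-2\right) \left(-16721\right) - 1614810}}{u{\left(674 \right)}} = \frac{\left(\left(7 - 1800\right)^{2} - 3838050\right) \frac{1}{\left(-2\right) \left(-16721\right) - 1614810}}{4 \cdot 674^{2}} = \frac{\left(\left(-1793\right)^{2} - 3838050\right) \frac{1}{33442 - 1614810}}{4 \cdot 454276} = \frac{\left(3214849 - 3838050\right) \frac{1}{-1581368}}{1817104} = \left(-623201\right) \left(- \frac{1}{1581368}\right) \frac{1}{1817104} = \frac{623201}{1581368} \cdot \frac{1}{1817104} = \frac{623201}{2873510118272}$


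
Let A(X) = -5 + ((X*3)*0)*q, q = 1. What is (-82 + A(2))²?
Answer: 7569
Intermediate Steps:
A(X) = -5 (A(X) = -5 + ((X*3)*0)*1 = -5 + ((3*X)*0)*1 = -5 + 0*1 = -5 + 0 = -5)
(-82 + A(2))² = (-82 - 5)² = (-87)² = 7569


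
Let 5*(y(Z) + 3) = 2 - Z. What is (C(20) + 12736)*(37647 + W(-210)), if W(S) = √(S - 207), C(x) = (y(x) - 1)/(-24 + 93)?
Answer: 55138825218/115 + 4393882*I*√417/345 ≈ 4.7947e+8 + 2.6007e+5*I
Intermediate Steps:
y(Z) = -13/5 - Z/5 (y(Z) = -3 + (2 - Z)/5 = -3 + (⅖ - Z/5) = -13/5 - Z/5)
C(x) = -6/115 - x/345 (C(x) = ((-13/5 - x/5) - 1)/(-24 + 93) = (-18/5 - x/5)/69 = (-18/5 - x/5)*(1/69) = -6/115 - x/345)
W(S) = √(-207 + S)
(C(20) + 12736)*(37647 + W(-210)) = ((-6/115 - 1/345*20) + 12736)*(37647 + √(-207 - 210)) = ((-6/115 - 4/69) + 12736)*(37647 + √(-417)) = (-38/345 + 12736)*(37647 + I*√417) = 4393882*(37647 + I*√417)/345 = 55138825218/115 + 4393882*I*√417/345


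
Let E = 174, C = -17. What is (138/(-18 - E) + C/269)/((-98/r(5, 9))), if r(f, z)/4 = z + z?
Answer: 60579/105448 ≈ 0.57449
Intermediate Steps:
r(f, z) = 8*z (r(f, z) = 4*(z + z) = 4*(2*z) = 8*z)
(138/(-18 - E) + C/269)/((-98/r(5, 9))) = (138/(-18 - 1*174) - 17/269)/((-98/(8*9))) = (138/(-18 - 174) - 17*1/269)/((-98/72)) = (138/(-192) - 17/269)/((-98*1/72)) = (138*(-1/192) - 17/269)/(-49/36) = (-23/32 - 17/269)*(-36/49) = -6731/8608*(-36/49) = 60579/105448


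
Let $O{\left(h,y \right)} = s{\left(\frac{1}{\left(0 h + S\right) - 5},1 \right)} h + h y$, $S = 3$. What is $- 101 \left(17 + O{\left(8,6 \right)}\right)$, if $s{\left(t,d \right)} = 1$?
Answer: $-7373$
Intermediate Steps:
$O{\left(h,y \right)} = h + h y$ ($O{\left(h,y \right)} = 1 h + h y = h + h y$)
$- 101 \left(17 + O{\left(8,6 \right)}\right) = - 101 \left(17 + 8 \left(1 + 6\right)\right) = - 101 \left(17 + 8 \cdot 7\right) = - 101 \left(17 + 56\right) = \left(-101\right) 73 = -7373$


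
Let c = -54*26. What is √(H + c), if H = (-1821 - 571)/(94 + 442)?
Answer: I*√6322589/67 ≈ 37.529*I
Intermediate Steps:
c = -1404
H = -299/67 (H = -2392/536 = -2392*1/536 = -299/67 ≈ -4.4627)
√(H + c) = √(-299/67 - 1404) = √(-94367/67) = I*√6322589/67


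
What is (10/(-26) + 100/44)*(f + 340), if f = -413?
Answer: -19710/143 ≈ -137.83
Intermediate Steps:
(10/(-26) + 100/44)*(f + 340) = (10/(-26) + 100/44)*(-413 + 340) = (10*(-1/26) + 100*(1/44))*(-73) = (-5/13 + 25/11)*(-73) = (270/143)*(-73) = -19710/143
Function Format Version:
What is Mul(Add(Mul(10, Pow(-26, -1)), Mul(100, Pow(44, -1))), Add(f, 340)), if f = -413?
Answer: Rational(-19710, 143) ≈ -137.83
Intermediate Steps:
Mul(Add(Mul(10, Pow(-26, -1)), Mul(100, Pow(44, -1))), Add(f, 340)) = Mul(Add(Mul(10, Pow(-26, -1)), Mul(100, Pow(44, -1))), Add(-413, 340)) = Mul(Add(Mul(10, Rational(-1, 26)), Mul(100, Rational(1, 44))), -73) = Mul(Add(Rational(-5, 13), Rational(25, 11)), -73) = Mul(Rational(270, 143), -73) = Rational(-19710, 143)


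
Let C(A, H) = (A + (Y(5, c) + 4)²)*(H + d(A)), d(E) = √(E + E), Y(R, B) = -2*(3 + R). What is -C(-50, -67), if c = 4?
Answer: 6298 - 940*I ≈ 6298.0 - 940.0*I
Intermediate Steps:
Y(R, B) = -6 - 2*R
d(E) = √2*√E (d(E) = √(2*E) = √2*√E)
C(A, H) = (144 + A)*(H + √2*√A) (C(A, H) = (A + ((-6 - 2*5) + 4)²)*(H + √2*√A) = (A + ((-6 - 10) + 4)²)*(H + √2*√A) = (A + (-16 + 4)²)*(H + √2*√A) = (A + (-12)²)*(H + √2*√A) = (A + 144)*(H + √2*√A) = (144 + A)*(H + √2*√A))
-C(-50, -67) = -(144*(-67) - 50*(-67) + √2*(-50)^(3/2) + 144*√2*√(-50)) = -(-9648 + 3350 + √2*(-250*I*√2) + 144*√2*(5*I*√2)) = -(-9648 + 3350 - 500*I + 1440*I) = -(-6298 + 940*I) = 6298 - 940*I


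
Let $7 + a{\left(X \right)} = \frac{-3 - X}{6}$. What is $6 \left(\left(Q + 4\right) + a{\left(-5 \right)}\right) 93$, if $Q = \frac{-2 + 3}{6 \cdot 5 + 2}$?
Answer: $- \frac{23529}{16} \approx -1470.6$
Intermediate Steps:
$a{\left(X \right)} = - \frac{15}{2} - \frac{X}{6}$ ($a{\left(X \right)} = -7 + \frac{-3 - X}{6} = -7 + \left(-3 - X\right) \frac{1}{6} = -7 - \left(\frac{1}{2} + \frac{X}{6}\right) = - \frac{15}{2} - \frac{X}{6}$)
$Q = \frac{1}{32}$ ($Q = 1 \frac{1}{30 + 2} = 1 \cdot \frac{1}{32} = \frac{1}{32} \approx 0.03125$)
$6 \left(\left(Q + 4\right) + a{\left(-5 \right)}\right) 93 = 6 \left(\left(\frac{1}{32} + 4\right) - \frac{20}{3}\right) 93 = 6 \left(\frac{129}{32} + \left(- \frac{15}{2} + \frac{5}{6}\right)\right) 93 = 6 \left(\frac{129}{32} - \frac{20}{3}\right) 93 = 6 \left(- \frac{253}{96}\right) 93 = \left(- \frac{253}{16}\right) 93 = - \frac{23529}{16}$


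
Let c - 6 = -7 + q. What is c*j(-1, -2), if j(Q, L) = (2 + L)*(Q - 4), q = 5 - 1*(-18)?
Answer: 0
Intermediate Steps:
q = 23 (q = 5 + 18 = 23)
j(Q, L) = (-4 + Q)*(2 + L) (j(Q, L) = (2 + L)*(-4 + Q) = (-4 + Q)*(2 + L))
c = 22 (c = 6 + (-7 + 23) = 6 + 16 = 22)
c*j(-1, -2) = 22*(-8 - 4*(-2) + 2*(-1) - 2*(-1)) = 22*(-8 + 8 - 2 + 2) = 22*0 = 0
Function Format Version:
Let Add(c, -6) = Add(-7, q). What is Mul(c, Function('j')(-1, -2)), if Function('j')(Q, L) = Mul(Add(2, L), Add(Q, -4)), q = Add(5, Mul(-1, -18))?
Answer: 0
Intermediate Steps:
q = 23 (q = Add(5, 18) = 23)
Function('j')(Q, L) = Mul(Add(-4, Q), Add(2, L)) (Function('j')(Q, L) = Mul(Add(2, L), Add(-4, Q)) = Mul(Add(-4, Q), Add(2, L)))
c = 22 (c = Add(6, Add(-7, 23)) = Add(6, 16) = 22)
Mul(c, Function('j')(-1, -2)) = Mul(22, Add(-8, Mul(-4, -2), Mul(2, -1), Mul(-2, -1))) = Mul(22, Add(-8, 8, -2, 2)) = Mul(22, 0) = 0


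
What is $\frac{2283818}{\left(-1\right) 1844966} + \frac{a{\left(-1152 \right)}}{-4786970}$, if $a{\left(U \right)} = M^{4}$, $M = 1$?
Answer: $- \frac{5466285048213}{4415898446510} \approx -1.2379$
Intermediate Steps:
$a{\left(U \right)} = 1$ ($a{\left(U \right)} = 1^{4} = 1$)
$\frac{2283818}{\left(-1\right) 1844966} + \frac{a{\left(-1152 \right)}}{-4786970} = \frac{2283818}{\left(-1\right) 1844966} + 1 \frac{1}{-4786970} = \frac{2283818}{-1844966} + 1 \left(- \frac{1}{4786970}\right) = 2283818 \left(- \frac{1}{1844966}\right) - \frac{1}{4786970} = - \frac{1141909}{922483} - \frac{1}{4786970} = - \frac{5466285048213}{4415898446510}$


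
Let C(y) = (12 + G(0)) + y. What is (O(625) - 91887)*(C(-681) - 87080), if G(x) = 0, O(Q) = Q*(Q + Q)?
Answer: -60490913887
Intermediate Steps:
O(Q) = 2*Q² (O(Q) = Q*(2*Q) = 2*Q²)
C(y) = 12 + y (C(y) = (12 + 0) + y = 12 + y)
(O(625) - 91887)*(C(-681) - 87080) = (2*625² - 91887)*((12 - 681) - 87080) = (2*390625 - 91887)*(-669 - 87080) = (781250 - 91887)*(-87749) = 689363*(-87749) = -60490913887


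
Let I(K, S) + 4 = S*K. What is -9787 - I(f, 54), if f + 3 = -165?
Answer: -711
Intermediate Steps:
f = -168 (f = -3 - 165 = -168)
I(K, S) = -4 + K*S (I(K, S) = -4 + S*K = -4 + K*S)
-9787 - I(f, 54) = -9787 - (-4 - 168*54) = -9787 - (-4 - 9072) = -9787 - 1*(-9076) = -9787 + 9076 = -711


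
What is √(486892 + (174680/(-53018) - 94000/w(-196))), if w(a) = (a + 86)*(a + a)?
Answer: √844896937787243/41657 ≈ 697.77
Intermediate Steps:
w(a) = 2*a*(86 + a) (w(a) = (86 + a)*(2*a) = 2*a*(86 + a))
√(486892 + (174680/(-53018) - 94000/w(-196))) = √(486892 + (174680/(-53018) - 94000*(-1/(392*(86 - 196))))) = √(486892 + (174680*(-1/53018) - 94000/(2*(-196)*(-110)))) = √(486892 + (-87340/26509 - 94000/43120)) = √(486892 + (-87340/26509 - 94000*1/43120)) = √(486892 + (-87340/26509 - 1175/539)) = √(486892 - 1596415/291599) = √(141975623893/291599) = √844896937787243/41657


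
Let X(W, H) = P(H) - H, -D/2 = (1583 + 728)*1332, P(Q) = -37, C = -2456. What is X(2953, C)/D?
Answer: -2419/6156504 ≈ -0.00039292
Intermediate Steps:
D = -6156504 (D = -2*(1583 + 728)*1332 = -4622*1332 = -2*3078252 = -6156504)
X(W, H) = -37 - H
X(2953, C)/D = (-37 - 1*(-2456))/(-6156504) = (-37 + 2456)*(-1/6156504) = 2419*(-1/6156504) = -2419/6156504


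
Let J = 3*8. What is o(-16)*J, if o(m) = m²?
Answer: 6144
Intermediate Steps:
J = 24
o(-16)*J = (-16)²*24 = 256*24 = 6144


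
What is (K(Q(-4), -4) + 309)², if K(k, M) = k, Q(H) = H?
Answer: 93025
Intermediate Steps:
(K(Q(-4), -4) + 309)² = (-4 + 309)² = 305² = 93025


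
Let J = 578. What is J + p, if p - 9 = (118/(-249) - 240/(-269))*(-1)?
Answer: 39289829/66981 ≈ 586.58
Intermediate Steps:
p = 574811/66981 (p = 9 + (118/(-249) - 240/(-269))*(-1) = 9 + (118*(-1/249) - 240*(-1/269))*(-1) = 9 + (-118/249 + 240/269)*(-1) = 9 + (28018/66981)*(-1) = 9 - 28018/66981 = 574811/66981 ≈ 8.5817)
J + p = 578 + 574811/66981 = 39289829/66981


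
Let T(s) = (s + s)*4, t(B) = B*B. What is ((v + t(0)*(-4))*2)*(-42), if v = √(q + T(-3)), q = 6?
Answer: -252*I*√2 ≈ -356.38*I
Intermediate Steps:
t(B) = B²
T(s) = 8*s (T(s) = (2*s)*4 = 8*s)
v = 3*I*√2 (v = √(6 + 8*(-3)) = √(6 - 24) = √(-18) = 3*I*√2 ≈ 4.2426*I)
((v + t(0)*(-4))*2)*(-42) = ((3*I*√2 + 0²*(-4))*2)*(-42) = ((3*I*√2 + 0*(-4))*2)*(-42) = ((3*I*√2 + 0)*2)*(-42) = ((3*I*√2)*2)*(-42) = (6*I*√2)*(-42) = -252*I*√2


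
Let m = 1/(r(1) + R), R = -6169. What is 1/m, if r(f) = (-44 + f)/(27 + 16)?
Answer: -6170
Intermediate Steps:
r(f) = -44/43 + f/43 (r(f) = (-44 + f)/43 = (-44 + f)*(1/43) = -44/43 + f/43)
m = -1/6170 (m = 1/((-44/43 + (1/43)*1) - 6169) = 1/((-44/43 + 1/43) - 6169) = 1/(-1 - 6169) = 1/(-6170) = -1/6170 ≈ -0.00016207)
1/m = 1/(-1/6170) = -6170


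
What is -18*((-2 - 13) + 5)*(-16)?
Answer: -2880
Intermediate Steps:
-18*((-2 - 13) + 5)*(-16) = -18*(-15 + 5)*(-16) = -18*(-10)*(-16) = 180*(-16) = -2880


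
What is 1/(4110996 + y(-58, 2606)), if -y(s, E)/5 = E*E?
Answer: -1/29845184 ≈ -3.3506e-8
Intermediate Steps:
y(s, E) = -5*E**2 (y(s, E) = -5*E*E = -5*E**2)
1/(4110996 + y(-58, 2606)) = 1/(4110996 - 5*2606**2) = 1/(4110996 - 5*6791236) = 1/(4110996 - 33956180) = 1/(-29845184) = -1/29845184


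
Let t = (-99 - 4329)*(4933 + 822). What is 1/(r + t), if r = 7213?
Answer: -1/25475927 ≈ -3.9253e-8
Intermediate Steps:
t = -25483140 (t = -4428*5755 = -25483140)
1/(r + t) = 1/(7213 - 25483140) = 1/(-25475927) = -1/25475927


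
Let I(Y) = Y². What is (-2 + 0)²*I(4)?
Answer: 64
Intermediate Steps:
(-2 + 0)²*I(4) = (-2 + 0)²*4² = (-2)²*16 = 4*16 = 64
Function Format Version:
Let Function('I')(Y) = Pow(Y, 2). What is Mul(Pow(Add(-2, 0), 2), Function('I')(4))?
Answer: 64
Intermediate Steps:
Mul(Pow(Add(-2, 0), 2), Function('I')(4)) = Mul(Pow(Add(-2, 0), 2), Pow(4, 2)) = Mul(Pow(-2, 2), 16) = Mul(4, 16) = 64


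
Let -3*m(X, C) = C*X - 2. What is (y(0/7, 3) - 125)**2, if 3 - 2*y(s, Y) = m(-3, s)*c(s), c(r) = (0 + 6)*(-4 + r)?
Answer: 53361/4 ≈ 13340.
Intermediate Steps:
m(X, C) = 2/3 - C*X/3 (m(X, C) = -(C*X - 2)/3 = -(-2 + C*X)/3 = 2/3 - C*X/3)
c(r) = -24 + 6*r (c(r) = 6*(-4 + r) = -24 + 6*r)
y(s, Y) = 3/2 - (-24 + 6*s)*(2/3 + s)/2 (y(s, Y) = 3/2 - (2/3 - 1/3*s*(-3))*(-24 + 6*s)/2 = 3/2 - (2/3 + s)*(-24 + 6*s)/2 = 3/2 - (-24 + 6*s)*(2/3 + s)/2)
(y(0/7, 3) - 125)**2 = ((19/2 - 3*(0/7)**2 + 10*(0/7)) - 125)**2 = ((19/2 - 3*(0*(1/7))**2 + 10*(0*(1/7))) - 125)**2 = ((19/2 - 3*0**2 + 10*0) - 125)**2 = ((19/2 - 3*0 + 0) - 125)**2 = ((19/2 + 0 + 0) - 125)**2 = (19/2 - 125)**2 = (-231/2)**2 = 53361/4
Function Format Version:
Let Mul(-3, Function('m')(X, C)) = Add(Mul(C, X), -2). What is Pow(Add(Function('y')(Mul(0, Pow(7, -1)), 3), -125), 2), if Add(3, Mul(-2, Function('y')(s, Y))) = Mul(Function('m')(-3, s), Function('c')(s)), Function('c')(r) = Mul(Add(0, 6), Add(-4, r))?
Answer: Rational(53361, 4) ≈ 13340.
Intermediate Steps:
Function('m')(X, C) = Add(Rational(2, 3), Mul(Rational(-1, 3), C, X)) (Function('m')(X, C) = Mul(Rational(-1, 3), Add(Mul(C, X), -2)) = Mul(Rational(-1, 3), Add(-2, Mul(C, X))) = Add(Rational(2, 3), Mul(Rational(-1, 3), C, X)))
Function('c')(r) = Add(-24, Mul(6, r)) (Function('c')(r) = Mul(6, Add(-4, r)) = Add(-24, Mul(6, r)))
Function('y')(s, Y) = Add(Rational(3, 2), Mul(Rational(-1, 2), Add(-24, Mul(6, s)), Add(Rational(2, 3), s))) (Function('y')(s, Y) = Add(Rational(3, 2), Mul(Rational(-1, 2), Mul(Add(Rational(2, 3), Mul(Rational(-1, 3), s, -3)), Add(-24, Mul(6, s))))) = Add(Rational(3, 2), Mul(Rational(-1, 2), Mul(Add(Rational(2, 3), s), Add(-24, Mul(6, s))))) = Add(Rational(3, 2), Mul(Rational(-1, 2), Mul(Add(-24, Mul(6, s)), Add(Rational(2, 3), s)))) = Add(Rational(3, 2), Mul(Rational(-1, 2), Add(-24, Mul(6, s)), Add(Rational(2, 3), s))))
Pow(Add(Function('y')(Mul(0, Pow(7, -1)), 3), -125), 2) = Pow(Add(Add(Rational(19, 2), Mul(-3, Pow(Mul(0, Pow(7, -1)), 2)), Mul(10, Mul(0, Pow(7, -1)))), -125), 2) = Pow(Add(Add(Rational(19, 2), Mul(-3, Pow(Mul(0, Rational(1, 7)), 2)), Mul(10, Mul(0, Rational(1, 7)))), -125), 2) = Pow(Add(Add(Rational(19, 2), Mul(-3, Pow(0, 2)), Mul(10, 0)), -125), 2) = Pow(Add(Add(Rational(19, 2), Mul(-3, 0), 0), -125), 2) = Pow(Add(Add(Rational(19, 2), 0, 0), -125), 2) = Pow(Add(Rational(19, 2), -125), 2) = Pow(Rational(-231, 2), 2) = Rational(53361, 4)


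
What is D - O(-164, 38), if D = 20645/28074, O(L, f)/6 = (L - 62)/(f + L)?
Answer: -1970393/196518 ≈ -10.027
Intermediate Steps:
O(L, f) = 6*(-62 + L)/(L + f) (O(L, f) = 6*((L - 62)/(f + L)) = 6*((-62 + L)/(L + f)) = 6*(-62 + L)/(L + f))
D = 20645/28074 (D = 20645*(1/28074) = 20645/28074 ≈ 0.73538)
D - O(-164, 38) = 20645/28074 - 6*(-62 - 164)/(-164 + 38) = 20645/28074 - 6*(-226)/(-126) = 20645/28074 - 6*(-1)*(-226)/126 = 20645/28074 - 1*226/21 = 20645/28074 - 226/21 = -1970393/196518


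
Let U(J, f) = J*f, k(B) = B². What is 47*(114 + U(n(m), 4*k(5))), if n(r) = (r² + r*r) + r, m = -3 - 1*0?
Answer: 75858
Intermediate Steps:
m = -3 (m = -3 + 0 = -3)
n(r) = r + 2*r² (n(r) = (r² + r²) + r = 2*r² + r = r + 2*r²)
47*(114 + U(n(m), 4*k(5))) = 47*(114 + (-3*(1 + 2*(-3)))*(4*5²)) = 47*(114 + (-3*(1 - 6))*(4*25)) = 47*(114 - 3*(-5)*100) = 47*(114 + 15*100) = 47*(114 + 1500) = 47*1614 = 75858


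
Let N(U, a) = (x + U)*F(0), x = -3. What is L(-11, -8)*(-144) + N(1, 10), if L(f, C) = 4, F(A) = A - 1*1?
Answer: -574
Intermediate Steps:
F(A) = -1 + A (F(A) = A - 1 = -1 + A)
N(U, a) = 3 - U (N(U, a) = (-3 + U)*(-1 + 0) = (-3 + U)*(-1) = 3 - U)
L(-11, -8)*(-144) + N(1, 10) = 4*(-144) + (3 - 1*1) = -576 + (3 - 1) = -576 + 2 = -574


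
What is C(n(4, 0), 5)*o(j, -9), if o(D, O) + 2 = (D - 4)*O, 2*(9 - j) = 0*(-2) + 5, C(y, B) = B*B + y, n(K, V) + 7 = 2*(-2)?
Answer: -343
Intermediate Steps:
n(K, V) = -11 (n(K, V) = -7 + 2*(-2) = -7 - 4 = -11)
C(y, B) = y + B² (C(y, B) = B² + y = y + B²)
j = 13/2 (j = 9 - (0*(-2) + 5)/2 = 9 - (0 + 5)/2 = 9 - ½*5 = 9 - 5/2 = 13/2 ≈ 6.5000)
o(D, O) = -2 + O*(-4 + D) (o(D, O) = -2 + (D - 4)*O = -2 + (-4 + D)*O = -2 + O*(-4 + D))
C(n(4, 0), 5)*o(j, -9) = (-11 + 5²)*(-2 - 4*(-9) + (13/2)*(-9)) = (-11 + 25)*(-2 + 36 - 117/2) = 14*(-49/2) = -343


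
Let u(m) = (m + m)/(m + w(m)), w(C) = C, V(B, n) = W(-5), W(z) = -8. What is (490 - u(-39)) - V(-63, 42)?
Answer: 497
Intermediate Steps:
V(B, n) = -8
u(m) = 1 (u(m) = (m + m)/(m + m) = (2*m)/((2*m)) = (2*m)*(1/(2*m)) = 1)
(490 - u(-39)) - V(-63, 42) = (490 - 1*1) - 1*(-8) = (490 - 1) + 8 = 489 + 8 = 497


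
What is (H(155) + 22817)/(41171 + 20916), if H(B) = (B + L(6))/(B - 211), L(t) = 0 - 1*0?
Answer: 1277597/3476872 ≈ 0.36746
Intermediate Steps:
L(t) = 0 (L(t) = 0 + 0 = 0)
H(B) = B/(-211 + B) (H(B) = (B + 0)/(B - 211) = B/(-211 + B))
(H(155) + 22817)/(41171 + 20916) = (155/(-211 + 155) + 22817)/(41171 + 20916) = (155/(-56) + 22817)/62087 = (155*(-1/56) + 22817)*(1/62087) = (-155/56 + 22817)*(1/62087) = (1277597/56)*(1/62087) = 1277597/3476872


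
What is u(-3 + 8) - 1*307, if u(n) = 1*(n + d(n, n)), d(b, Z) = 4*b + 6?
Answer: -276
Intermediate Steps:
d(b, Z) = 6 + 4*b
u(n) = 6 + 5*n (u(n) = 1*(n + (6 + 4*n)) = 1*(6 + 5*n) = 6 + 5*n)
u(-3 + 8) - 1*307 = (6 + 5*(-3 + 8)) - 1*307 = (6 + 5*5) - 307 = (6 + 25) - 307 = 31 - 307 = -276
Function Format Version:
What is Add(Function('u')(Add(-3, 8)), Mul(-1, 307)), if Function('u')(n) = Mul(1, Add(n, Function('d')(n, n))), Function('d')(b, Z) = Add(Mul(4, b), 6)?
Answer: -276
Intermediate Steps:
Function('d')(b, Z) = Add(6, Mul(4, b))
Function('u')(n) = Add(6, Mul(5, n)) (Function('u')(n) = Mul(1, Add(n, Add(6, Mul(4, n)))) = Mul(1, Add(6, Mul(5, n))) = Add(6, Mul(5, n)))
Add(Function('u')(Add(-3, 8)), Mul(-1, 307)) = Add(Add(6, Mul(5, Add(-3, 8))), Mul(-1, 307)) = Add(Add(6, Mul(5, 5)), -307) = Add(Add(6, 25), -307) = Add(31, -307) = -276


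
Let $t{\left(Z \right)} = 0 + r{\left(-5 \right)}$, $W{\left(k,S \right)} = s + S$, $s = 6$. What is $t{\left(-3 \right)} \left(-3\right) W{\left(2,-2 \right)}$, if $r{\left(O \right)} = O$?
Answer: $60$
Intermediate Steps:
$W{\left(k,S \right)} = 6 + S$
$t{\left(Z \right)} = -5$ ($t{\left(Z \right)} = 0 - 5 = -5$)
$t{\left(-3 \right)} \left(-3\right) W{\left(2,-2 \right)} = \left(-5\right) \left(-3\right) \left(6 - 2\right) = 15 \cdot 4 = 60$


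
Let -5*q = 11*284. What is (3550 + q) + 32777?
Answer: 178511/5 ≈ 35702.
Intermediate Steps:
q = -3124/5 (q = -11*284/5 = -⅕*3124 = -3124/5 ≈ -624.80)
(3550 + q) + 32777 = (3550 - 3124/5) + 32777 = 14626/5 + 32777 = 178511/5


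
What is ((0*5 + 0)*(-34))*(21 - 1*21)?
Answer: 0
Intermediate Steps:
((0*5 + 0)*(-34))*(21 - 1*21) = ((0 + 0)*(-34))*(21 - 21) = (0*(-34))*0 = 0*0 = 0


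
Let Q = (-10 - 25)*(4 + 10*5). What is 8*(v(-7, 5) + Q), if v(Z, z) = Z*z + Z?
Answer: -15456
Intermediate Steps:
Q = -1890 (Q = -35*(4 + 50) = -35*54 = -1890)
v(Z, z) = Z + Z*z
8*(v(-7, 5) + Q) = 8*(-7*(1 + 5) - 1890) = 8*(-7*6 - 1890) = 8*(-42 - 1890) = 8*(-1932) = -15456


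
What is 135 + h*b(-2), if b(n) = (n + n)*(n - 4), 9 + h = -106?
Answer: -2625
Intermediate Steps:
h = -115 (h = -9 - 106 = -115)
b(n) = 2*n*(-4 + n) (b(n) = (2*n)*(-4 + n) = 2*n*(-4 + n))
135 + h*b(-2) = 135 - 230*(-2)*(-4 - 2) = 135 - 230*(-2)*(-6) = 135 - 115*24 = 135 - 2760 = -2625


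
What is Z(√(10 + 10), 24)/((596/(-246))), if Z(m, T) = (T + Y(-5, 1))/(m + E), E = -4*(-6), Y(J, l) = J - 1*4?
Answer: -5535/20711 + 1845*√5/82844 ≈ -0.21745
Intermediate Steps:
Y(J, l) = -4 + J (Y(J, l) = J - 4 = -4 + J)
E = 24
Z(m, T) = (-9 + T)/(24 + m) (Z(m, T) = (T + (-4 - 5))/(m + 24) = (T - 9)/(24 + m) = (-9 + T)/(24 + m))
Z(√(10 + 10), 24)/((596/(-246))) = ((-9 + 24)/(24 + √(10 + 10)))/((596/(-246))) = (15/(24 + √20))/((596*(-1/246))) = (15/(24 + 2*√5))/(-298/123) = (15/(24 + 2*√5))*(-123/298) = -1845/(298*(24 + 2*√5))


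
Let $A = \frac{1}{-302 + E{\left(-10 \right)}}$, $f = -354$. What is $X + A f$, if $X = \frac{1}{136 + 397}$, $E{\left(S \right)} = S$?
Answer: $\frac{2423}{2132} \approx 1.1365$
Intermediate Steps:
$X = \frac{1}{533} \approx 0.0018762$
$A = - \frac{1}{312}$ ($A = \frac{1}{-302 - 10} = \frac{1}{-312} = - \frac{1}{312} \approx -0.0032051$)
$X + A f = \frac{1}{533} - - \frac{59}{52} = \frac{1}{533} + \frac{59}{52} = \frac{2423}{2132}$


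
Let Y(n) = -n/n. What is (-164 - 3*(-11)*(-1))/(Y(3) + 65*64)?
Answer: -197/4159 ≈ -0.047367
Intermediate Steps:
Y(n) = -1 (Y(n) = -1*1 = -1)
(-164 - 3*(-11)*(-1))/(Y(3) + 65*64) = (-164 - 3*(-11)*(-1))/(-1 + 65*64) = (-164 + 33*(-1))/(-1 + 4160) = (-164 - 33)/4159 = -197*1/4159 = -197/4159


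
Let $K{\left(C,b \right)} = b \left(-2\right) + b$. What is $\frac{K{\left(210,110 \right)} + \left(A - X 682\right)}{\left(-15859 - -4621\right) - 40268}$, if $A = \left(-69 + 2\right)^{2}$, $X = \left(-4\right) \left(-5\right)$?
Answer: $\frac{1323}{7358} \approx 0.1798$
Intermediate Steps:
$X = 20$
$A = 4489$ ($A = \left(-67\right)^{2} = 4489$)
$K{\left(C,b \right)} = - b$ ($K{\left(C,b \right)} = - 2 b + b = - b$)
$\frac{K{\left(210,110 \right)} + \left(A - X 682\right)}{\left(-15859 - -4621\right) - 40268} = \frac{\left(-1\right) 110 + \left(4489 - 20 \cdot 682\right)}{\left(-15859 - -4621\right) - 40268} = \frac{-110 + \left(4489 - 13640\right)}{\left(-15859 + 4621\right) - 40268} = \frac{-110 + \left(4489 - 13640\right)}{-11238 - 40268} = \frac{-110 - 9151}{-51506} = \left(-9261\right) \left(- \frac{1}{51506}\right) = \frac{1323}{7358}$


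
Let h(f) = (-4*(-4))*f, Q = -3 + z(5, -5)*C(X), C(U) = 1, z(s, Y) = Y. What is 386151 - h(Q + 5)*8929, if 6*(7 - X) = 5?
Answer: 814743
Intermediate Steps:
X = 37/6 (X = 7 - ⅙*5 = 7 - ⅚ = 37/6 ≈ 6.1667)
Q = -8 (Q = -3 - 5*1 = -3 - 5 = -8)
h(f) = 16*f
386151 - h(Q + 5)*8929 = 386151 - 16*(-8 + 5)*8929 = 386151 - 16*(-3)*8929 = 386151 - (-48)*8929 = 386151 - 1*(-428592) = 386151 + 428592 = 814743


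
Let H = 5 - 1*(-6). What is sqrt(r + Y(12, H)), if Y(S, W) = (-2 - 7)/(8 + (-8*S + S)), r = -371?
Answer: I*sqrt(535553)/38 ≈ 19.258*I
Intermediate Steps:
H = 11 (H = 5 + 6 = 11)
Y(S, W) = -9/(8 - 7*S)
sqrt(r + Y(12, H)) = sqrt(-371 + 9/(-8 + 7*12)) = sqrt(-371 + 9/(-8 + 84)) = sqrt(-371 + 9/76) = sqrt(-28187/76) = I*sqrt(535553)/38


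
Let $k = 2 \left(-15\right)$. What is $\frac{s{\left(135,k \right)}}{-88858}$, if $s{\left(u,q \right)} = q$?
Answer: $\frac{15}{44429} \approx 0.00033762$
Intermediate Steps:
$k = -30$
$\frac{s{\left(135,k \right)}}{-88858} = - \frac{30}{-88858} = \left(-30\right) \left(- \frac{1}{88858}\right) = \frac{15}{44429}$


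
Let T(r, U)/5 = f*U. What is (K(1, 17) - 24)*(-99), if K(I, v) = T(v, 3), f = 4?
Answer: -3564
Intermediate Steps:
T(r, U) = 20*U (T(r, U) = 5*(4*U) = 20*U)
K(I, v) = 60 (K(I, v) = 20*3 = 60)
(K(1, 17) - 24)*(-99) = (60 - 24)*(-99) = 36*(-99) = -3564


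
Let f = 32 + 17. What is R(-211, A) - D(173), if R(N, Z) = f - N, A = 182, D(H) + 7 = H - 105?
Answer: 199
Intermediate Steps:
D(H) = -112 + H (D(H) = -7 + (H - 105) = -7 + (-105 + H) = -112 + H)
f = 49
R(N, Z) = 49 - N
R(-211, A) - D(173) = (49 - 1*(-211)) - (-112 + 173) = (49 + 211) - 1*61 = 260 - 61 = 199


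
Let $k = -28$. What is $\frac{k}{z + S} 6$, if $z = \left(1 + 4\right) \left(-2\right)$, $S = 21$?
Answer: $- \frac{168}{11} \approx -15.273$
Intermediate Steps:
$z = -10$ ($z = 5 \left(-2\right) = -10$)
$\frac{k}{z + S} 6 = - \frac{28}{-10 + 21} \cdot 6 = - \frac{28}{11} \cdot 6 = \left(-28\right) \frac{1}{11} \cdot 6 = \left(- \frac{28}{11}\right) 6 = - \frac{168}{11}$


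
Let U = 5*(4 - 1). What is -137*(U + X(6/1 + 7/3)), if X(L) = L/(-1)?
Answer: -2740/3 ≈ -913.33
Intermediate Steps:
X(L) = -L (X(L) = L*(-1) = -L)
U = 15 (U = 5*3 = 15)
-137*(U + X(6/1 + 7/3)) = -137*(15 - (6/1 + 7/3)) = -137*(15 - (6*1 + 7*(1/3))) = -137*(15 - (6 + 7/3)) = -137*(15 - 1*25/3) = -137*(15 - 25/3) = -137*20/3 = -2740/3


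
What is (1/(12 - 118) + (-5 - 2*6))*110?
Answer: -99165/53 ≈ -1871.0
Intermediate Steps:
(1/(12 - 118) + (-5 - 2*6))*110 = (1/(-106) + (-5 - 12))*110 = (-1/106 - 17)*110 = -1803/106*110 = -99165/53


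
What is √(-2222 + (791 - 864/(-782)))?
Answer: 3*I*√24289311/391 ≈ 37.814*I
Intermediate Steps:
√(-2222 + (791 - 864/(-782))) = √(-2222 + (791 - 864*(-1/782))) = √(-2222 + (791 + 432/391)) = √(-2222 + 309713/391) = √(-559089/391) = 3*I*√24289311/391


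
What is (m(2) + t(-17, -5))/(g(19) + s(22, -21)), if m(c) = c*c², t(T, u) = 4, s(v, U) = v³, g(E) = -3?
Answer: 12/10645 ≈ 0.0011273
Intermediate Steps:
m(c) = c³
(m(2) + t(-17, -5))/(g(19) + s(22, -21)) = (2³ + 4)/(-3 + 22³) = (8 + 4)/(-3 + 10648) = 12/10645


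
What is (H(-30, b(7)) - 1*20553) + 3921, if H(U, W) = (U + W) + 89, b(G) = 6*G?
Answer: -16531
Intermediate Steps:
H(U, W) = 89 + U + W
(H(-30, b(7)) - 1*20553) + 3921 = ((89 - 30 + 6*7) - 1*20553) + 3921 = ((89 - 30 + 42) - 20553) + 3921 = (101 - 20553) + 3921 = -20452 + 3921 = -16531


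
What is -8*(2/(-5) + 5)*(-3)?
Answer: 552/5 ≈ 110.40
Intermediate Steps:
-8*(2/(-5) + 5)*(-3) = -8*(-⅕*2 + 5)*(-3) = -8*(-⅖ + 5)*(-3) = -8*23/5*(-3) = -184/5*(-3) = 552/5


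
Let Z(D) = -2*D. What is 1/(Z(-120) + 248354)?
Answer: 1/248594 ≈ 4.0226e-6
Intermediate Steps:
1/(Z(-120) + 248354) = 1/(-2*(-120) + 248354) = 1/(240 + 248354) = 1/248594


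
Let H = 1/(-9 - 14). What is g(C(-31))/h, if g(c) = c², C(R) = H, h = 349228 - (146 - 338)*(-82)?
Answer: 1/176413036 ≈ 5.6685e-9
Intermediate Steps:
h = 333484 (h = 349228 - (-192)*(-82) = 349228 - 1*15744 = 349228 - 15744 = 333484)
H = -1/23 (H = 1/(-23) = -1/23 ≈ -0.043478)
C(R) = -1/23
g(C(-31))/h = (-1/23)²/333484 = (1/529)*(1/333484) = 1/176413036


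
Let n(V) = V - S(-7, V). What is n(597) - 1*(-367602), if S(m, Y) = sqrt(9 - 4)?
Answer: 368199 - sqrt(5) ≈ 3.6820e+5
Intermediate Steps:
S(m, Y) = sqrt(5)
n(V) = V - sqrt(5)
n(597) - 1*(-367602) = (597 - sqrt(5)) - 1*(-367602) = (597 - sqrt(5)) + 367602 = 368199 - sqrt(5)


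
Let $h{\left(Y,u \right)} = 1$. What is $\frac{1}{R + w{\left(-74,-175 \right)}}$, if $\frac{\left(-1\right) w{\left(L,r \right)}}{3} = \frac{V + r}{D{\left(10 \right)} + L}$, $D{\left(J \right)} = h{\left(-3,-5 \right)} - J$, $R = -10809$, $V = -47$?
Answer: $- \frac{83}{897813} \approx -9.2447 \cdot 10^{-5}$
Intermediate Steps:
$D{\left(J \right)} = 1 - J$
$w{\left(L,r \right)} = - \frac{3 \left(-47 + r\right)}{-9 + L}$ ($w{\left(L,r \right)} = - 3 \frac{-47 + r}{\left(1 - 10\right) + L} = - 3 \frac{-47 + r}{-9 + L} = - \frac{3 \left(-47 + r\right)}{-9 + L}$)
$\frac{1}{R + w{\left(-74,-175 \right)}} = \frac{1}{-10809 + \frac{3 \left(47 - -175\right)}{-9 - 74}} = \frac{1}{-10809 + \frac{3 \left(47 + 175\right)}{-83}} = \frac{1}{-10809 + 3 \left(- \frac{1}{83}\right) 222} = \frac{1}{-10809 - \frac{666}{83}} = \frac{1}{- \frac{897813}{83}} = - \frac{83}{897813}$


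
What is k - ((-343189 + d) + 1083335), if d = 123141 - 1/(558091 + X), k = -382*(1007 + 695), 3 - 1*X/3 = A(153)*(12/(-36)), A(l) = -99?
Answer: -844507171450/558001 ≈ -1.5135e+6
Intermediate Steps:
X = -90 (X = 9 - (-297)*12/(-36) = 9 - (-297)*12*(-1/36) = 9 - (-297)*(-1)/3 = 9 - 3*33 = 9 - 99 = -90)
k = -650164 (k = -382*1702 = -650164)
d = 68712801140/558001 (d = 123141 - 1/(558091 - 90) = 123141 - 1/558001 = 68712801140/558001 ≈ 1.2314e+5)
k - ((-343189 + d) + 1083335) = -650164 - ((-343189 + 68712801140/558001) + 1083335) = -650164 - (-122787004049/558001 + 1083335) = -650164 - 1*481715009286/558001 = -650164 - 481715009286/558001 = -844507171450/558001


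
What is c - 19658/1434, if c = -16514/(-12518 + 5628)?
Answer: -27940636/2470065 ≈ -11.312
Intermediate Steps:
c = 8257/3445 (c = -16514/(-6890) = -16514*(-1/6890) = 8257/3445 ≈ 2.3968)
c - 19658/1434 = 8257/3445 - 19658/1434 = 8257/3445 - 19658*1/1434 = 8257/3445 - 9829/717 = -27940636/2470065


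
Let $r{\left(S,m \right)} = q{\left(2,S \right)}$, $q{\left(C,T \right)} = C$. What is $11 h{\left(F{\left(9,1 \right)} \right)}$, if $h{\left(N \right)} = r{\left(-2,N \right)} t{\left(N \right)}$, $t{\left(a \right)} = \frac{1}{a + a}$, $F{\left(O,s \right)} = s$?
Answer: $11$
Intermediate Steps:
$r{\left(S,m \right)} = 2$
$t{\left(a \right)} = \frac{1}{2 a}$
$h{\left(N \right)} = \frac{1}{N}$ ($h{\left(N \right)} = 2 \frac{1}{2 N} = \frac{1}{N}$)
$11 h{\left(F{\left(9,1 \right)} \right)} = \frac{11}{1} = 11 \cdot 1 = 11$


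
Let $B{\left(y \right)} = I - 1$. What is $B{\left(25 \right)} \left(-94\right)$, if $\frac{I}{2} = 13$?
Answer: $-2350$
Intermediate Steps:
$I = 26$ ($I = 2 \cdot 13 = 26$)
$B{\left(y \right)} = 25$ ($B{\left(y \right)} = 26 - 1 = 25$)
$B{\left(25 \right)} \left(-94\right) = 25 \left(-94\right) = -2350$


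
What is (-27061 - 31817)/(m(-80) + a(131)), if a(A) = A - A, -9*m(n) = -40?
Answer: -264951/20 ≈ -13248.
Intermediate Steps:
m(n) = 40/9 (m(n) = -⅑*(-40) = 40/9)
a(A) = 0
(-27061 - 31817)/(m(-80) + a(131)) = (-27061 - 31817)/(40/9 + 0) = -58878/40/9 = -58878*9/40 = -264951/20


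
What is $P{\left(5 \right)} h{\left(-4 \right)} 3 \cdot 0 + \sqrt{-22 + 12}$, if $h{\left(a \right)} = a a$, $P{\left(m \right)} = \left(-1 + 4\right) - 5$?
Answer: $i \sqrt{10} \approx 3.1623 i$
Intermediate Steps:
$P{\left(m \right)} = -2$ ($P{\left(m \right)} = 3 - 5 = -2$)
$h{\left(a \right)} = a^{2}$
$P{\left(5 \right)} h{\left(-4 \right)} 3 \cdot 0 + \sqrt{-22 + 12} = - 2 \left(-4\right)^{2} \cdot 3 \cdot 0 + \sqrt{-22 + 12} = - 2 \cdot 16 \cdot 3 \cdot 0 + \sqrt{-10} = - 2 \cdot 48 \cdot 0 + i \sqrt{10} = \left(-2\right) 0 + i \sqrt{10} = 0 + i \sqrt{10} = i \sqrt{10}$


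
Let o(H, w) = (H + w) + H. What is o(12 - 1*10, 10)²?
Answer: 196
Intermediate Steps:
o(H, w) = w + 2*H
o(12 - 1*10, 10)² = (10 + 2*(12 - 1*10))² = (10 + 2*(12 - 10))² = (10 + 2*2)² = (10 + 4)² = 14² = 196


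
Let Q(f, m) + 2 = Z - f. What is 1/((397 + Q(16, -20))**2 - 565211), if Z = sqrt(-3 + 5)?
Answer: -52696/22214803687 - 379*sqrt(2)/88859214748 ≈ -2.3781e-6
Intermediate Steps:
Z = sqrt(2) ≈ 1.4142
Q(f, m) = -2 + sqrt(2) - f (Q(f, m) = -2 + (sqrt(2) - f) = -2 + sqrt(2) - f)
1/((397 + Q(16, -20))**2 - 565211) = 1/((397 + (-2 + sqrt(2) - 1*16))**2 - 565211) = 1/((397 + (-2 + sqrt(2) - 16))**2 - 565211) = 1/((397 + (-18 + sqrt(2)))**2 - 565211) = 1/((379 + sqrt(2))**2 - 565211) = 1/(-565211 + (379 + sqrt(2))**2)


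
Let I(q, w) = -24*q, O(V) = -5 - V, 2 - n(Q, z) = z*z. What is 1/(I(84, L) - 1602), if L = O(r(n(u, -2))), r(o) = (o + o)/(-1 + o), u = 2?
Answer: -1/3618 ≈ -0.00027640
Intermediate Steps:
n(Q, z) = 2 - z² (n(Q, z) = 2 - z*z = 2 - z²)
r(o) = 2*o/(-1 + o) (r(o) = (2*o)/(-1 + o) = 2*o/(-1 + o))
L = -19/3 (L = -5 - 2*(2 - 1*(-2)²)/(-1 + (2 - 1*(-2)²)) = -5 - 2*(2 - 1*4)/(-1 + (2 - 1*4)) = -5 - 2*(2 - 4)/(-1 + (2 - 4)) = -5 - 2*(-2)/(-1 - 2) = -5 - 2*(-2)/(-3) = -5 - 2*(-2)*(-1)/3 = -5 - 1*4/3 = -5 - 4/3 = -19/3 ≈ -6.3333)
1/(I(84, L) - 1602) = 1/(-24*84 - 1602) = 1/(-2016 - 1602) = 1/(-3618) = -1/3618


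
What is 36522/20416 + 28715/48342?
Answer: 587947991/246737568 ≈ 2.3829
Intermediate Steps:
36522/20416 + 28715/48342 = 36522*(1/20416) + 28715*(1/48342) = 18261/10208 + 28715/48342 = 587947991/246737568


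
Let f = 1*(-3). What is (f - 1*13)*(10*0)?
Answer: 0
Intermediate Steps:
f = -3
(f - 1*13)*(10*0) = (-3 - 1*13)*(10*0) = (-3 - 13)*0 = -16*0 = 0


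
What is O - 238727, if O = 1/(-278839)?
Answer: -66566397954/278839 ≈ -2.3873e+5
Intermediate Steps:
O = -1/278839 ≈ -3.5863e-6
O - 238727 = -1/278839 - 238727 = -66566397954/278839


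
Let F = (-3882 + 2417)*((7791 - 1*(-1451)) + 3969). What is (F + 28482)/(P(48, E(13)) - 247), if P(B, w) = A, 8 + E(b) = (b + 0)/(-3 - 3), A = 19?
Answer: 19325633/228 ≈ 84762.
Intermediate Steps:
E(b) = -8 - b/6 (E(b) = -8 + (b + 0)/(-3 - 3) = -8 + b/(-6) = -8 + b*(-⅙) = -8 - b/6)
P(B, w) = 19
F = -19354115 (F = -1465*((7791 + 1451) + 3969) = -1465*(9242 + 3969) = -1465*13211 = -19354115)
(F + 28482)/(P(48, E(13)) - 247) = (-19354115 + 28482)/(19 - 247) = -19325633/(-228) = -19325633*(-1/228) = 19325633/228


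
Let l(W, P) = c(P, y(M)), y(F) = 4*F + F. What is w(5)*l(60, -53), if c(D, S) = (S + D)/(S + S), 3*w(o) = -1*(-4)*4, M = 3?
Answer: -304/45 ≈ -6.7556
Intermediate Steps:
y(F) = 5*F
w(o) = 16/3 (w(o) = (-1*(-4)*4)/3 = (4*4)/3 = (⅓)*16 = 16/3)
c(D, S) = (D + S)/(2*S) (c(D, S) = (D + S)/((2*S)) = (D + S)*(1/(2*S)) = (D + S)/(2*S))
l(W, P) = ½ + P/30 (l(W, P) = (P + 5*3)/(2*((5*3))) = (½)*(P + 15)/15 = (½)*(1/15)*(15 + P) = ½ + P/30)
w(5)*l(60, -53) = 16*(½ + (1/30)*(-53))/3 = 16*(½ - 53/30)/3 = (16/3)*(-19/15) = -304/45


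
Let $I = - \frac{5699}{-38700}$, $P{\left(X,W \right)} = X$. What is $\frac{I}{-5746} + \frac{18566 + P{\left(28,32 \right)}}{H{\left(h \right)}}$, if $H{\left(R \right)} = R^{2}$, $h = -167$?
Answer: $\frac{4134592559389}{6201682507800} \approx 0.66669$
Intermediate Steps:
$I = \frac{5699}{38700}$ ($I = \left(-5699\right) \left(- \frac{1}{38700}\right) = \frac{5699}{38700} \approx 0.14726$)
$\frac{I}{-5746} + \frac{18566 + P{\left(28,32 \right)}}{H{\left(h \right)}} = \frac{5699}{38700 \left(-5746\right)} + \frac{18566 + 28}{\left(-167\right)^{2}} = \frac{5699}{38700} \left(- \frac{1}{5746}\right) + \frac{18594}{27889} = - \frac{5699}{222370200} + 18594 \cdot \frac{1}{27889} = - \frac{5699}{222370200} + \frac{18594}{27889} = \frac{4134592559389}{6201682507800}$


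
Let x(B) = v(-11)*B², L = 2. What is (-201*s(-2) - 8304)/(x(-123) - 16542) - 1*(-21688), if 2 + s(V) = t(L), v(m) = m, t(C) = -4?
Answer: 1322688422/60987 ≈ 21688.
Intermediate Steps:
x(B) = -11*B²
s(V) = -6 (s(V) = -2 - 4 = -6)
(-201*s(-2) - 8304)/(x(-123) - 16542) - 1*(-21688) = (-201*(-6) - 8304)/(-11*(-123)² - 16542) - 1*(-21688) = (1206 - 8304)/(-11*15129 - 16542) + 21688 = -7098/(-166419 - 16542) + 21688 = -7098/(-182961) + 21688 = -7098*(-1/182961) + 21688 = 2366/60987 + 21688 = 1322688422/60987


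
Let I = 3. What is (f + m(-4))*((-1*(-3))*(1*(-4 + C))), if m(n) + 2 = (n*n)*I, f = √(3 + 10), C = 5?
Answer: 138 + 3*√13 ≈ 148.82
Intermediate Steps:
f = √13 ≈ 3.6056
m(n) = -2 + 3*n² (m(n) = -2 + (n*n)*3 = -2 + n²*3 = -2 + 3*n²)
(f + m(-4))*((-1*(-3))*(1*(-4 + C))) = (√13 + (-2 + 3*(-4)²))*((-1*(-3))*(1*(-4 + 5))) = (√13 + (-2 + 3*16))*(3*(1*1)) = (√13 + (-2 + 48))*(3*1) = (√13 + 46)*3 = (46 + √13)*3 = 138 + 3*√13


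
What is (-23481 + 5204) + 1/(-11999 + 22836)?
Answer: -198067848/10837 ≈ -18277.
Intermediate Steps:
(-23481 + 5204) + 1/(-11999 + 22836) = -18277 + 1/10837 = -198067848/10837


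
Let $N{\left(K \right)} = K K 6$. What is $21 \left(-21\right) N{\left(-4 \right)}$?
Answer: $-42336$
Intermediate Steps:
$N{\left(K \right)} = 6 K^{2}$ ($N{\left(K \right)} = K^{2} \cdot 6 = 6 K^{2}$)
$21 \left(-21\right) N{\left(-4 \right)} = 21 \left(-21\right) 6 \left(-4\right)^{2} = - 441 \cdot 6 \cdot 16 = \left(-441\right) 96 = -42336$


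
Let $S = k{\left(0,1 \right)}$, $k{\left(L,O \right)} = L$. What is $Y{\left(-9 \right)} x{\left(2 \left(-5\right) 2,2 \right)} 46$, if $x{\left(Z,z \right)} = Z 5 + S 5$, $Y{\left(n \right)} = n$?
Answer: $41400$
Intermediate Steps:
$S = 0$
$x{\left(Z,z \right)} = 5 Z$ ($x{\left(Z,z \right)} = Z 5 + 0 \cdot 5 = 5 Z + 0 = 5 Z$)
$Y{\left(-9 \right)} x{\left(2 \left(-5\right) 2,2 \right)} 46 = - 9 \cdot 5 \cdot 2 \left(-5\right) 2 \cdot 46 = - 9 \cdot 5 \left(\left(-10\right) 2\right) 46 = - 9 \cdot 5 \left(-20\right) 46 = \left(-9\right) \left(-100\right) 46 = 900 \cdot 46 = 41400$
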